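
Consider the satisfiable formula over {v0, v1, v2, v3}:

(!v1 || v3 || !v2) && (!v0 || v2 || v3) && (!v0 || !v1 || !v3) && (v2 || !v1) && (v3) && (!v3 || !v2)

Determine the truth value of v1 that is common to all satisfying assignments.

False

Suppose v1 = true.
Unit clause (v2) forces v2 = true.
Unit clause (v3) forces v3 = true.
Now (!v3) is unsatisfied and unit — conflict.
So every satisfying assignment has v1 = False.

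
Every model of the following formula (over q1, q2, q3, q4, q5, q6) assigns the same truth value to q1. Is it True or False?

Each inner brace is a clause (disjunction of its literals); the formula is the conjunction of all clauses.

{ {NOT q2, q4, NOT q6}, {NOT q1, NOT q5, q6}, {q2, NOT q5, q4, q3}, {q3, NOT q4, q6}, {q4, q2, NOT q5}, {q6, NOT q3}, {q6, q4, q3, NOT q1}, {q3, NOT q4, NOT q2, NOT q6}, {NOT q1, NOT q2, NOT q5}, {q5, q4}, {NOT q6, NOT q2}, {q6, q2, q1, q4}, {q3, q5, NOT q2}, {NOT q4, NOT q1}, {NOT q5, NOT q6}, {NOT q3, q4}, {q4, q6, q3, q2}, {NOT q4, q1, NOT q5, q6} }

False

Suppose q1 = true.
Unit clause (NOT q4) forces q4 = false.
Unit clause (q5) forces q5 = true.
Unit clause (q6) forces q6 = true.
But (NOT q6) is also a unit clause — contradiction.
So every satisfying assignment has q1 = False.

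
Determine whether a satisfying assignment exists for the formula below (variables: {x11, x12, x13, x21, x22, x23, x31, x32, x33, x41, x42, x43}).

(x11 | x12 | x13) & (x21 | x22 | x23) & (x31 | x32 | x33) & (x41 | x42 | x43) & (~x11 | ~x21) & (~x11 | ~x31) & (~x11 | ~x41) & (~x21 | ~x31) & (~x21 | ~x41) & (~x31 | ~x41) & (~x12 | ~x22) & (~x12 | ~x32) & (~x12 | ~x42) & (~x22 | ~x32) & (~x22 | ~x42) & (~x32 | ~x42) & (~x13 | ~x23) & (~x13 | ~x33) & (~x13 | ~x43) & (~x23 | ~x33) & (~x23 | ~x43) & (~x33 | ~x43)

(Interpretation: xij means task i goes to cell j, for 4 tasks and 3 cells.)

No, unsatisfiable

Suppose x11 = 0.
Suppose x12 = 1.
(~x22) alone gives x22 = 0.
(~x32) alone gives x32 = 0.
(~x42) alone gives x42 = 0.
Suppose x21 = 1.
(~x31) alone gives x31 = 0.
(x33) alone gives x33 = 1.
(~x41) alone gives x41 = 0.
(x43) alone gives x43 = 1.
That conflicts with the unit clause (~x43).
Undo x21 and try x21 = 0.
(x23) alone gives x23 = 1.
(~x13) alone gives x13 = 0.
(~x33) alone gives x33 = 0.
(x31) alone gives x31 = 1.
(~x41) alone gives x41 = 0.
(x43) alone gives x43 = 1.
That conflicts with the unit clause (~x43).
Both values of x21 lead to a conflict.
Undo x12 and try x12 = 0.
(x13) alone gives x13 = 1.
(~x23) alone gives x23 = 0.
(~x33) alone gives x33 = 0.
(~x43) alone gives x43 = 0.
Suppose x21 = 1.
(~x31) alone gives x31 = 0.
(x32) alone gives x32 = 1.
(~x41) alone gives x41 = 0.
(x42) alone gives x42 = 1.
That conflicts with the unit clause (~x42).
Undo x21 and try x21 = 0.
(x22) alone gives x22 = 1.
(~x32) alone gives x32 = 0.
(x31) alone gives x31 = 1.
(~x41) alone gives x41 = 0.
(x42) alone gives x42 = 1.
That conflicts with the unit clause (~x42).
Both values of x21 lead to a conflict.
Both values of x12 lead to a conflict.
Undo x11 and try x11 = 1.
(~x21) alone gives x21 = 0.
(~x31) alone gives x31 = 0.
(~x41) alone gives x41 = 0.
Suppose x22 = 1.
(~x12) alone gives x12 = 0.
(~x32) alone gives x32 = 0.
(x33) alone gives x33 = 1.
(~x42) alone gives x42 = 0.
(x43) alone gives x43 = 1.
That conflicts with the unit clause (~x43).
Undo x22 and try x22 = 0.
(x23) alone gives x23 = 1.
(~x13) alone gives x13 = 0.
(~x33) alone gives x33 = 0.
(x32) alone gives x32 = 1.
(~x12) alone gives x12 = 0.
(~x42) alone gives x42 = 0.
(x43) alone gives x43 = 1.
That conflicts with the unit clause (~x43).
Both values of x22 lead to a conflict.
Both values of x11 lead to a conflict.
No assignment satisfies every clause.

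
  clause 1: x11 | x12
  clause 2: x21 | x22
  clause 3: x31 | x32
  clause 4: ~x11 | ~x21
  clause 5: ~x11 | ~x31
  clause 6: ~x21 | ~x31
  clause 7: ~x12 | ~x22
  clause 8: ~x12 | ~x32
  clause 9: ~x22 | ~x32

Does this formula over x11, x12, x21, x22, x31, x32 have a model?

Try x11 = 1.
Unit clause (~x21) forces x21 = 0.
Unit clause (x22) forces x22 = 1.
Unit clause (~x31) forces x31 = 0.
Unit clause (x32) forces x32 = 1.
Now (~x32) is unsatisfied and unit — conflict.
So x11 must be the other value — set x11 = 0.
Unit clause (x12) forces x12 = 1.
Unit clause (~x22) forces x22 = 0.
Unit clause (x21) forces x21 = 1.
Unit clause (~x31) forces x31 = 0.
Unit clause (x32) forces x32 = 1.
Now (~x32) is unsatisfied and unit — conflict.
Either choice for x11 ends in contradiction.
No assignment satisfies every clause.

Unsatisfiable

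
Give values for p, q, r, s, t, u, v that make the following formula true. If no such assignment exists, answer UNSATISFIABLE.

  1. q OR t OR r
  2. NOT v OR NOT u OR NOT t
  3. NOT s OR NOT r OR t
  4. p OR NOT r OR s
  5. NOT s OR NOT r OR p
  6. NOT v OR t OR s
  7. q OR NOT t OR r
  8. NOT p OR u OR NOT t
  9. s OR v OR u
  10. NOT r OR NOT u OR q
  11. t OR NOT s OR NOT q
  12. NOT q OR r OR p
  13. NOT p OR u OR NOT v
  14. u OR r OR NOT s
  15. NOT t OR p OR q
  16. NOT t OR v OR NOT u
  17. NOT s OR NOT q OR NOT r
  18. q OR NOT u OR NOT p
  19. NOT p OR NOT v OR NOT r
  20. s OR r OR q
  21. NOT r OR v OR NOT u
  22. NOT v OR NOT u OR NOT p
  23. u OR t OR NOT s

p ↦ true; q ↦ true; r ↦ false; s ↦ false; t ↦ false; u ↦ true; v ↦ false

Case q = true:
Case t = false:
Unit clause (NOT s) forces s = false.
Unit clause (NOT v) forces v = false.
Unit clause (u) forces u = true.
Unit clause (NOT r) forces r = false.
Unit clause (p) forces p = true.
All clauses are satisfied.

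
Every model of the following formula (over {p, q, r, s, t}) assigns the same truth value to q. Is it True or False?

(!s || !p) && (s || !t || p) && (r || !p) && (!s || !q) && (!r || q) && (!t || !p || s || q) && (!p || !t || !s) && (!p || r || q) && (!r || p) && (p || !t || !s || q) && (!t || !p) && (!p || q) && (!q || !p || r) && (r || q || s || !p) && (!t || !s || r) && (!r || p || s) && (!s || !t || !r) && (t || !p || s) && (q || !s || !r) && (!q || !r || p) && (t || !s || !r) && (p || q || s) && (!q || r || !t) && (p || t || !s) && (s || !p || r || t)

Suppose q = false.
(!r) alone gives r = false.
(!p) alone gives p = false.
(s) alone gives s = true.
(!t) alone gives t = false.
Now (t) is unsatisfied and unit — conflict.
So every satisfying assignment has q = True.

True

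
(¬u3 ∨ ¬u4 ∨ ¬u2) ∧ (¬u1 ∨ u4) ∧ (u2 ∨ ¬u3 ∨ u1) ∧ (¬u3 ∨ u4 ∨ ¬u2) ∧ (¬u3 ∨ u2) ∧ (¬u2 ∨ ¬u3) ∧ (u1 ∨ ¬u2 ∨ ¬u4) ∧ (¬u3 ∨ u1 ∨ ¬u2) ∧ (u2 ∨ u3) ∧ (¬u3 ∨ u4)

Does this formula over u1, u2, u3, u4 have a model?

Yes

Case u1 = True:
The clause (u4) is unit, so u4 = True.
Case u3 = False:
The clause (u2) is unit, so u2 = True.
Every clause now holds.
A satisfying assignment: u1 ↦ True, u2 ↦ True, u3 ↦ False, u4 ↦ True.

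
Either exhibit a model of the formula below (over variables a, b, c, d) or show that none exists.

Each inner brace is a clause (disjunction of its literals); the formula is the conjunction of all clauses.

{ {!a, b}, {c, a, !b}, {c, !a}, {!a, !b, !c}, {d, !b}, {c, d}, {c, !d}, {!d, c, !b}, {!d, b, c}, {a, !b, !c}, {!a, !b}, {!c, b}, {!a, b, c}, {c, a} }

UNSATISFIABLE

Branch on a: set a = false.
Unit clause (c) forces c = true.
Unit clause (!b) forces b = false.
Now (b) is unsatisfied and unit — conflict.
That branch fails; take a = true instead.
Unit clause (b) forces b = true.
Now (!b) is unsatisfied and unit — conflict.
Both values of a lead to a conflict.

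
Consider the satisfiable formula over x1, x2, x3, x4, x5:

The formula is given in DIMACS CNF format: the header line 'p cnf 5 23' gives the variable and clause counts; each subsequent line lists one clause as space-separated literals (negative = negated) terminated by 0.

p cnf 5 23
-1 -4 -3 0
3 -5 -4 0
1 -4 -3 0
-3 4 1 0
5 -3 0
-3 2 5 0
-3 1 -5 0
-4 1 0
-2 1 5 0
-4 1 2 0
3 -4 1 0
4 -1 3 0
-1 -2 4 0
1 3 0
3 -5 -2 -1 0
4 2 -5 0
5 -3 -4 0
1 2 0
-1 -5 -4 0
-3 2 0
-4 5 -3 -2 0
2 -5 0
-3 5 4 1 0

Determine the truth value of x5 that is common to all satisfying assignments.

Suppose x5 = True.
The clause (x2) is unit, so x2 = True.
Suppose x3 = True.
The clause (x1) is unit, so x1 = True.
The clause (¬x4) is unit, so x4 = False.
But (x4) is also a unit clause — contradiction.
So x3 must be the other value — set x3 = False.
The clause (¬x4) is unit, so x4 = False.
The clause (¬x1) is unit, so x1 = False.
But (x1) is also a unit clause — contradiction.
Neither x3 = True nor x3 = False works.
So every satisfying assignment has x5 = False.

False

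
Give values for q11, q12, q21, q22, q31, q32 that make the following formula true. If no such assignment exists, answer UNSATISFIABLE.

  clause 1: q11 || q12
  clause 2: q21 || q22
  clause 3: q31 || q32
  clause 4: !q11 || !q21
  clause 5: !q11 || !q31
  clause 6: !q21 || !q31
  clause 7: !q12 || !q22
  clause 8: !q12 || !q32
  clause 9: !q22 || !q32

Try q11 = true.
Unit clause (!q21) forces q21 = false.
Unit clause (q22) forces q22 = true.
Unit clause (!q31) forces q31 = false.
Unit clause (q32) forces q32 = true.
But (!q32) is also a unit clause — contradiction.
So q11 must be the other value — set q11 = false.
Unit clause (q12) forces q12 = true.
Unit clause (!q22) forces q22 = false.
Unit clause (q21) forces q21 = true.
Unit clause (!q31) forces q31 = false.
Unit clause (q32) forces q32 = true.
But (!q32) is also a unit clause — contradiction.
Either choice for q11 ends in contradiction.

UNSATISFIABLE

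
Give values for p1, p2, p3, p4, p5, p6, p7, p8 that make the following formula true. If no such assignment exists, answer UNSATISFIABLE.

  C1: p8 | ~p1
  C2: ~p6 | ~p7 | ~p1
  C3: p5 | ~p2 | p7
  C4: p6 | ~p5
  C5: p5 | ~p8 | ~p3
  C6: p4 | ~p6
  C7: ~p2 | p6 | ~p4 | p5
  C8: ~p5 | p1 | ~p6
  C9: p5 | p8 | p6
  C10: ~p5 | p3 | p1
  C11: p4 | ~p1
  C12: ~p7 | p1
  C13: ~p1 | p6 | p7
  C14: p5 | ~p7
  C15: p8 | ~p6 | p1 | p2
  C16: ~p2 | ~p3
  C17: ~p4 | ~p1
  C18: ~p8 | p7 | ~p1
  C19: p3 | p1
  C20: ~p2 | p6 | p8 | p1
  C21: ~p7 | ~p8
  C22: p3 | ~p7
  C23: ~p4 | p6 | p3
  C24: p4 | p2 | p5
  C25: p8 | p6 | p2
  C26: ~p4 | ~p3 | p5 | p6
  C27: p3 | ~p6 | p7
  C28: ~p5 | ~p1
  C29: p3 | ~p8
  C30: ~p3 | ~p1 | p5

UNSATISFIABLE

Try p8 = 1.
Unit clause (~p7) forces p7 = 0.
Unit clause (~p1) forces p1 = 0.
Unit clause (p3) forces p3 = 1.
Unit clause (p5) forces p5 = 1.
Unit clause (p6) forces p6 = 1.
But (~p6) is also a unit clause — contradiction.
So p8 must be the other value — set p8 = 0.
Unit clause (~p1) forces p1 = 0.
Unit clause (~p7) forces p7 = 0.
Unit clause (p3) forces p3 = 1.
Unit clause (~p2) forces p2 = 0.
Unit clause (~p6) forces p6 = 0.
But (p6) is also a unit clause — contradiction.
Both values of p8 lead to a conflict.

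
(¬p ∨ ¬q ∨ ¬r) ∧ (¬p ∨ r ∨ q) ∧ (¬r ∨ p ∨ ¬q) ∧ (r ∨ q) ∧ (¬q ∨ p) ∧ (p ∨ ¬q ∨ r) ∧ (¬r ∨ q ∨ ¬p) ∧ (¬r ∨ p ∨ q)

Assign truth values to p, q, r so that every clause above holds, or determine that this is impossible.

p=True, q=True, r=False

Branch on r: set r = False.
(q) alone gives q = True.
(p) alone gives p = True.
Every clause now holds.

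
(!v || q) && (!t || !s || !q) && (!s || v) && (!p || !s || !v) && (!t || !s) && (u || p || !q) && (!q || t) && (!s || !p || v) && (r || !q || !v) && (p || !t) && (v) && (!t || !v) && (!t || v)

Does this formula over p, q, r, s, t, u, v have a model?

No, unsatisfiable

The clause (v) is unit, so v = true.
The clause (q) is unit, so q = true.
The clause (t) is unit, so t = true.
That conflicts with the unit clause (!t).
No assignment satisfies every clause.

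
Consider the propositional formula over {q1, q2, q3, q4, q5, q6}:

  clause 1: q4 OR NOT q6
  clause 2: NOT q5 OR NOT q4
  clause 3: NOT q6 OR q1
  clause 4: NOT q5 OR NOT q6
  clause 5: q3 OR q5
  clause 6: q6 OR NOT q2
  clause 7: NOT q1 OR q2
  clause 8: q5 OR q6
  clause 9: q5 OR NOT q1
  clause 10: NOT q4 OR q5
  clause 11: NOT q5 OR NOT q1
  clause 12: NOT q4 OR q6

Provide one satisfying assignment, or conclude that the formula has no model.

q1: false; q2: false; q3: true; q4: false; q5: true; q6: false

Suppose q4 = false.
The clause (NOT q6) is unit, so q6 = false.
The clause (NOT q2) is unit, so q2 = false.
The clause (NOT q1) is unit, so q1 = false.
The clause (q5) is unit, so q5 = true.
Every clause is now satisfied; q3 is unconstrained.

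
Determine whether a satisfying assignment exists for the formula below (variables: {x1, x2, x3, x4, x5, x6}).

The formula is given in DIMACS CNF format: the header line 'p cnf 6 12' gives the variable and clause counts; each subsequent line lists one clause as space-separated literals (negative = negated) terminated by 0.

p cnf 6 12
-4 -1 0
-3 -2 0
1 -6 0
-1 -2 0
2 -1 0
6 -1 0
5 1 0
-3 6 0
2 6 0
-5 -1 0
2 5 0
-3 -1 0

Yes

Branch on x4: set x4 = False.
Branch on x3: set x3 = False.
Branch on x1: set x1 = False.
Unit clause (¬x6) forces x6 = False.
Unit clause (x5) forces x5 = True.
Unit clause (x2) forces x2 = True.
This assignment satisfies each clause.
A satisfying assignment: x1 ↦ False; x2 ↦ True; x3 ↦ False; x4 ↦ False; x5 ↦ True; x6 ↦ False.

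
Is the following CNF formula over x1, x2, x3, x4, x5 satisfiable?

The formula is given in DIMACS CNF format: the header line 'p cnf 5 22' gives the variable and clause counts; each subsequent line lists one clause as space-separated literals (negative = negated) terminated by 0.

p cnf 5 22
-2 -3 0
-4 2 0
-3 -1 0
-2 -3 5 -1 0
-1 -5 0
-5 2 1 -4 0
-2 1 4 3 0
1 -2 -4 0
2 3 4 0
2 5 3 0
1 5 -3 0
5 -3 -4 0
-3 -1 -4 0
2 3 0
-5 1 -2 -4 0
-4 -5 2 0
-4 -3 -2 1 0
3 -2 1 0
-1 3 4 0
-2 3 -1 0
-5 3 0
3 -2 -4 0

Try x2 = False.
(¬x4) alone gives x4 = False.
(x3) alone gives x3 = True.
(¬x1) alone gives x1 = False.
(x5) alone gives x5 = True.
This assignment satisfies each clause.
A satisfying assignment: x1 ↦ False; x2 ↦ False; x3 ↦ True; x4 ↦ False; x5 ↦ True.

Satisfiable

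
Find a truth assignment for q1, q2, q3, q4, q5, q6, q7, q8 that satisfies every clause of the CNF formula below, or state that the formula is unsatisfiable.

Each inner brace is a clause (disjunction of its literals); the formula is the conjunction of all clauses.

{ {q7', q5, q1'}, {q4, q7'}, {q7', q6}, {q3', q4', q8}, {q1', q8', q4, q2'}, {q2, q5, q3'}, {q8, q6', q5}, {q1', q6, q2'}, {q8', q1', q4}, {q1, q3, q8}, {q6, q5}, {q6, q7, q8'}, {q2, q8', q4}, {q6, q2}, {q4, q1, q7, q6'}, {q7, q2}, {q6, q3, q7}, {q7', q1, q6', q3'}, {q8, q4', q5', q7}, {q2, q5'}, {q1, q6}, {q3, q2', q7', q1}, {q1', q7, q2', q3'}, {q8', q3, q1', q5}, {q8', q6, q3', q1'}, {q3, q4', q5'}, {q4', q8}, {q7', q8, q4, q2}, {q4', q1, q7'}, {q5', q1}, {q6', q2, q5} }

q1: 0,  q2: 1,  q3: 1,  q4: 1,  q5: 0,  q6: 1,  q7: 0,  q8: 1

Case q4 = 1:
From the singleton clause (q8), q8 = 1.
Case q7 = 0:
From the singleton clause (q6), q6 = 1.
From the singleton clause (q2), q2 = 1.
Case q1 = 0:
From the singleton clause (q5'), q5 = 0.
All clauses hold; q3 can take either value.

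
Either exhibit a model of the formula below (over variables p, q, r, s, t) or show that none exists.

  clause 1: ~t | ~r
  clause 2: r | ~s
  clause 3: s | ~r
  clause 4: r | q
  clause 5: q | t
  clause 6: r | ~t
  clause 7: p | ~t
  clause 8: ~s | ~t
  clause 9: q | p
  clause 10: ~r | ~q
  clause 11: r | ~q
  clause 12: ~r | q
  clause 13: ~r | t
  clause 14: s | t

Case t = 0:
(q) alone gives q = 1.
(~r) alone gives r = 0.
Now (r) is unsatisfied and unit — conflict.
So t must be the other value — set t = 1.
(~r) alone gives r = 0.
Now (r) is unsatisfied and unit — conflict.
Either choice for t ends in contradiction.

UNSATISFIABLE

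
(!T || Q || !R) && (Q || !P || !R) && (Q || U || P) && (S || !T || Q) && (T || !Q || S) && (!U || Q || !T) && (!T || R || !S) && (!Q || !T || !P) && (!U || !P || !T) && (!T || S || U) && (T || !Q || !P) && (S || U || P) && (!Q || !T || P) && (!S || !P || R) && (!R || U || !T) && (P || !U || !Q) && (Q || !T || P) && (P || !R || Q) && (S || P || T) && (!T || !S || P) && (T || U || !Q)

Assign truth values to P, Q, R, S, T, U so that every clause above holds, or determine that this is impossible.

Case T = false:
Case Q = false:
Case P = true:
(!R) alone gives R = false.
(!S) alone gives S = false.
No clause remains; U is free.

P ↦ true; Q ↦ false; R ↦ false; S ↦ false; T ↦ false; U ↦ false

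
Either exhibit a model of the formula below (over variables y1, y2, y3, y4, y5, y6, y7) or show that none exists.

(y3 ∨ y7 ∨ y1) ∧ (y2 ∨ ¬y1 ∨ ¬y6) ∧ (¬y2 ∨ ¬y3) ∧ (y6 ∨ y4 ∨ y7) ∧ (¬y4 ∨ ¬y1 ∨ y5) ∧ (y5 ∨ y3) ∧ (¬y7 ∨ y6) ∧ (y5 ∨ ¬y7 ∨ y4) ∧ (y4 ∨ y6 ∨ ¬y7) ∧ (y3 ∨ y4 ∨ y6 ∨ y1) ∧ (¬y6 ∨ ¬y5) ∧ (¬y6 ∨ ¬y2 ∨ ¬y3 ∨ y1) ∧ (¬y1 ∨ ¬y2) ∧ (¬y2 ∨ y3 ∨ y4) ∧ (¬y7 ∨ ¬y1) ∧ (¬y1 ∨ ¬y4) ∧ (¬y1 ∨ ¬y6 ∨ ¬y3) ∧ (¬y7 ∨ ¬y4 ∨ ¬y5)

y1=False, y2=False, y3=True, y4=True, y5=False, y6=True, y7=True

Try y2 = False.
Try y1 = False.
Try y3 = True.
Try y7 = True.
The clause (y6) is unit, so y6 = True.
The clause (¬y5) is unit, so y5 = False.
The clause (y4) is unit, so y4 = True.
This assignment satisfies each clause.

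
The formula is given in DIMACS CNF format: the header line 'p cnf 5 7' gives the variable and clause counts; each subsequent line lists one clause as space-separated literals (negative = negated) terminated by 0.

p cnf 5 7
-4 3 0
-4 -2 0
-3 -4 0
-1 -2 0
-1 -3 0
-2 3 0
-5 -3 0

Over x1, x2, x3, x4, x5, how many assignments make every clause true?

There are 2^5 = 32 truth assignments over (x1, x2, x3, x4, x5).
Split on x2. With x2 = True, the clauses containing x2 are satisfied and ¬x2 drops from the rest; 1 of the 2^4 = 16 assignments to the other variables satisfy what remains.
With x2 = False, by the same count on the reduced clause set, 5 assignments work.
(One model: x1=F, x2=F, x3=F, x4=F, x5=F.)
Total: 1 + 5 = 6.

6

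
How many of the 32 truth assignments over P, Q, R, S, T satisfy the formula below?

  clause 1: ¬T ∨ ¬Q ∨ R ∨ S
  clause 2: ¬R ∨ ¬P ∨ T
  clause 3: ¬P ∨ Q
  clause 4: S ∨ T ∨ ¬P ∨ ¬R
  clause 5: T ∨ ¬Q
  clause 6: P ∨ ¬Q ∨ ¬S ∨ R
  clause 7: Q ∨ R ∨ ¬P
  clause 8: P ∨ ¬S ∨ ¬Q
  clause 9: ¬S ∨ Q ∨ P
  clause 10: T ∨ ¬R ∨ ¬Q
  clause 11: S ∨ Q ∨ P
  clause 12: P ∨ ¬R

There are 2^5 = 32 truth assignments over (P, Q, R, S, T).
Split on P. With P = True, the clauses containing P are satisfied and ¬P drops from the rest; 3 of the 2^4 = 16 assignments to the other variables satisfy what remains.
With P = False, by the same count on the reduced clause set, 0 assignments work.
Total: 3 + 0 = 3.

3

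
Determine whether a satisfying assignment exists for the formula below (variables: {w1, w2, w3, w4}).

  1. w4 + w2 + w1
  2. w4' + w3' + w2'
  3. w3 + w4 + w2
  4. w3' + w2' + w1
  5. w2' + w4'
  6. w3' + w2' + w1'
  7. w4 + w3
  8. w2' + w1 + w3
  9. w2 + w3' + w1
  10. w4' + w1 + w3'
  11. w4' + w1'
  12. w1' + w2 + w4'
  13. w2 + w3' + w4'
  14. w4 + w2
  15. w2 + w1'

Satisfiable

Case w2 = 0:
The clause (w4) is unit, so w4 = 1.
The clause (w1') is unit, so w1 = 0.
The clause (w3') is unit, so w3 = 0.
This assignment satisfies each clause.
A satisfying assignment: w1: 0; w2: 0; w3: 0; w4: 1.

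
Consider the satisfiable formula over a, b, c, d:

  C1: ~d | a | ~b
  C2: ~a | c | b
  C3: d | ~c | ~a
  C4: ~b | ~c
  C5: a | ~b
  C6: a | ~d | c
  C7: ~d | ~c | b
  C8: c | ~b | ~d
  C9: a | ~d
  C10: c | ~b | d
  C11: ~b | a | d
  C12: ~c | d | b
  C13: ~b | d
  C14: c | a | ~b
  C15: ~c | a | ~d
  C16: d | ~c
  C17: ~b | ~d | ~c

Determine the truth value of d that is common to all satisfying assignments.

Suppose d = 1.
The clause (a) is unit, so a = 1.
Suppose c = 1.
The clause (~b) is unit, so b = 0.
But (b) is also a unit clause — contradiction.
So c must be the other value — set c = 0.
The clause (b) is unit, so b = 1.
But (~b) is also a unit clause — contradiction.
Neither c = 1 nor c = 0 works.
So every satisfying assignment has d = False.

False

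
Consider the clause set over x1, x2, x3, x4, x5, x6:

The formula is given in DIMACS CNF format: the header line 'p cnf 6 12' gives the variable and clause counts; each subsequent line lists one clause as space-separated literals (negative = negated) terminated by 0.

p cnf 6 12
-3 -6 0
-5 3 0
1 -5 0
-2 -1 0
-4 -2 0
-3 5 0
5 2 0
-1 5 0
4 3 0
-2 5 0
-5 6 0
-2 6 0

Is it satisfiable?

Unsatisfiable

Suppose x3 = False.
Unit clause (¬x5) forces x5 = False.
Unit clause (x2) forces x2 = True.
That conflicts with the unit clause (¬x2).
Undo x3 and try x3 = True.
Unit clause (¬x6) forces x6 = False.
Unit clause (x5) forces x5 = True.
That conflicts with the unit clause (¬x5).
Neither x3 = True nor x3 = False works.
No assignment satisfies every clause.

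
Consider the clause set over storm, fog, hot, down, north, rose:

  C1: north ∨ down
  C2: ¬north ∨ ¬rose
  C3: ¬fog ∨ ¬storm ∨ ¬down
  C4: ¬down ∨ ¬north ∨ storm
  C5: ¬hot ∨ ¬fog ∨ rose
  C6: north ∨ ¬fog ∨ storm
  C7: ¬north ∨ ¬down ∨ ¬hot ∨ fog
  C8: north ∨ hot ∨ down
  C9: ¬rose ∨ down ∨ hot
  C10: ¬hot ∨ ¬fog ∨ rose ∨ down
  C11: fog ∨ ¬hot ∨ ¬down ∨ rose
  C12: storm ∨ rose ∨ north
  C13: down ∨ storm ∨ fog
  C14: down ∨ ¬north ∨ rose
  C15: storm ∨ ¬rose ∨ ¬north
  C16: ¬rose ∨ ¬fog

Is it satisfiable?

Suppose north = False.
Unit clause (down) forces down = True.
Suppose fog = False.
Suppose hot = False.
Suppose storm = False.
Unit clause (rose) forces rose = True.
This assignment satisfies each clause.
A satisfying assignment: storm ↦ False,  fog ↦ False,  hot ↦ False,  down ↦ True,  north ↦ False,  rose ↦ True.

Satisfiable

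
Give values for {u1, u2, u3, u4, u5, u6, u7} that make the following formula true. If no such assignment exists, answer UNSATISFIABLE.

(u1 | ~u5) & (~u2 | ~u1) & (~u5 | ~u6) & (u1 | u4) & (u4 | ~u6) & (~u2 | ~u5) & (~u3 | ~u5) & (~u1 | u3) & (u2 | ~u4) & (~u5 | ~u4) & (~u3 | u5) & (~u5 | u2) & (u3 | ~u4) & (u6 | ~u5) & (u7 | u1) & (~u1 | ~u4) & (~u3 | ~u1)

Branch on u1: set u1 = 1.
Unit clause (~u2) forces u2 = 0.
Unit clause (u3) forces u3 = 1.
But (~u3) is also a unit clause — contradiction.
So u1 must be the other value — set u1 = 0.
Unit clause (~u5) forces u5 = 0.
Unit clause (u4) forces u4 = 1.
Unit clause (u2) forces u2 = 1.
Unit clause (~u3) forces u3 = 0.
But (u3) is also a unit clause — contradiction.
Either choice for u1 ends in contradiction.

UNSATISFIABLE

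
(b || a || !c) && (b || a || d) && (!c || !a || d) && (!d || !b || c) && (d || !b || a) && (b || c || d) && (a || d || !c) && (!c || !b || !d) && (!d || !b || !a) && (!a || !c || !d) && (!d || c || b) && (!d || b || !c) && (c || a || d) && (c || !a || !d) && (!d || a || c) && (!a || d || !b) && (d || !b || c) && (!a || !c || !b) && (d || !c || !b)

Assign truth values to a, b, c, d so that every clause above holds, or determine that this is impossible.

UNSATISFIABLE

Suppose b = true.
Suppose d = false.
The clause (a) is unit, so a = true.
Now (!a) is unsatisfied and unit — conflict.
Backtrack on d: now try d = true.
The clause (c) is unit, so c = true.
Now (!c) is unsatisfied and unit — conflict.
Both values of d lead to a conflict.
Backtrack on b: now try b = false.
Suppose a = true.
Suppose c = false.
The clause (d) is unit, so d = true.
Now (!d) is unsatisfied and unit — conflict.
Backtrack on c: now try c = true.
The clause (d) is unit, so d = true.
Now (!d) is unsatisfied and unit — conflict.
Both values of c lead to a conflict.
Backtrack on a: now try a = false.
The clause (!c) is unit, so c = false.
The clause (d) is unit, so d = true.
Now (!d) is unsatisfied and unit — conflict.
Both values of a lead to a conflict.
Both values of b lead to a conflict.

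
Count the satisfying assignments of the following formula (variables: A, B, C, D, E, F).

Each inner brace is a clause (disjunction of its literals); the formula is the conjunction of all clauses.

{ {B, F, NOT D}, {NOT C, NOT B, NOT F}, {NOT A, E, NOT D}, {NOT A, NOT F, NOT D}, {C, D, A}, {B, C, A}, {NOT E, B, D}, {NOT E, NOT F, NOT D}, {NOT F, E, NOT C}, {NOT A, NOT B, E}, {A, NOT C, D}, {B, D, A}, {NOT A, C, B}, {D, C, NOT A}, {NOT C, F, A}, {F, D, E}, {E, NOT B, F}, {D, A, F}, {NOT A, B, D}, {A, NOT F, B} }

There are 2^6 = 64 truth assignments over (A, B, C, D, E, F).
Split on B. With B = true, the clauses containing B are satisfied and NOT B drops from the rest; 5 of the 2^5 = 32 assignments to the other variables satisfy what remains.
With B = false, by the same count on the reduced clause set, 0 assignments work.
(One model: A=F, B=T, C=F, D=T, E=F, F=T.)
Total: 5 + 0 = 5.

5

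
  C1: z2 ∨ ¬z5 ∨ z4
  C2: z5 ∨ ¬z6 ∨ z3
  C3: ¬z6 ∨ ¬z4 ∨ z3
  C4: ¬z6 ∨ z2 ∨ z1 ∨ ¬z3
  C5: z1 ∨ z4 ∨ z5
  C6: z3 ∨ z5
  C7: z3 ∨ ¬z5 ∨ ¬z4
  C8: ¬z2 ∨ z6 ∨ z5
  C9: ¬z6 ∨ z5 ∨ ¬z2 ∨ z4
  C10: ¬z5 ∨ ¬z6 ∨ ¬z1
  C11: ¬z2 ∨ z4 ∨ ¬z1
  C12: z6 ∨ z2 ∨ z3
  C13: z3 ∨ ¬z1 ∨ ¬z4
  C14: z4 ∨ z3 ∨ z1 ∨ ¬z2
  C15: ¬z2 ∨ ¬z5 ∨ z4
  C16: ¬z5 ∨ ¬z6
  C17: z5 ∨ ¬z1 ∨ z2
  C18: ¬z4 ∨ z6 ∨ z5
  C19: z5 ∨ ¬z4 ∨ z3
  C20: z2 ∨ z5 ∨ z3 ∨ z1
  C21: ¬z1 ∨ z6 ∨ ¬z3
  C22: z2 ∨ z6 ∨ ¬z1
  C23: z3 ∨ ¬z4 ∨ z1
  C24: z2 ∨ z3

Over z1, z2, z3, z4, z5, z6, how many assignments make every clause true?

There are 2^6 = 64 truth assignments over (z1, z2, z3, z4, z5, z6).
Split on z3. With z3 = True, the clauses containing z3 are satisfied and ¬z3 drops from the rest; 4 of the 2^5 = 32 assignments to the other variables satisfy what remains.
With z3 = False, by the same count on the reduced clause set, 0 assignments work.
(One model: z1=F, z2=F, z3=T, z4=T, z5=T, z6=F.)
Total: 4 + 0 = 4.

4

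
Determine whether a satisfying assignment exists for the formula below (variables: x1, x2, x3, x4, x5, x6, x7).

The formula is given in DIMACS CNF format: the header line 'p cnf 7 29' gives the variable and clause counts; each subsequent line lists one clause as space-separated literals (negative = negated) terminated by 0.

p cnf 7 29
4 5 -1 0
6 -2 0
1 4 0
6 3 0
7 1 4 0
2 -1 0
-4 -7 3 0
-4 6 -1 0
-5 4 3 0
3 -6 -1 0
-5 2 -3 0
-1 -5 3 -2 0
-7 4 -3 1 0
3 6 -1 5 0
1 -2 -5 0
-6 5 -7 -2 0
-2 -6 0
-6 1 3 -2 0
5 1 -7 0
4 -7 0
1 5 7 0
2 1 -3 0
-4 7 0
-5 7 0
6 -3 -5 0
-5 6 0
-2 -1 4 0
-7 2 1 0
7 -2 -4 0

Unsatisfiable

Branch on x6: set x6 = True.
The clause (¬x2) is unit, so x2 = False.
The clause (¬x1) is unit, so x1 = False.
The clause (x4) is unit, so x4 = True.
The clause (¬x3) is unit, so x3 = False.
The clause (¬x7) is unit, so x7 = False.
Now (x7) is unsatisfied and unit — conflict.
Backtrack on x6: now try x6 = False.
The clause (¬x2) is unit, so x2 = False.
The clause (x3) is unit, so x3 = True.
The clause (¬x1) is unit, so x1 = False.
Now (x1) is unsatisfied and unit — conflict.
Both values of x6 lead to a conflict.
No assignment satisfies every clause.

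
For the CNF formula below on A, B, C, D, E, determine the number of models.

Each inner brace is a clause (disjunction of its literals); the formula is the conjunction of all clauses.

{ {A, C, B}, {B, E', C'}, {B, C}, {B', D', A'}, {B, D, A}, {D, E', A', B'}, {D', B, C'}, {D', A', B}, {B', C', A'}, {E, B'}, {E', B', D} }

3

There are 2^5 = 32 truth assignments over (A, B, C, D, E).
Split on E. With E = 1, the clauses containing E are satisfied and E' drops from the rest; 2 of the 2^4 = 16 assignments to the other variables satisfy what remains.
With E = 0, by the same count on the reduced clause set, 1 assignment works.
Total: 2 + 1 = 3.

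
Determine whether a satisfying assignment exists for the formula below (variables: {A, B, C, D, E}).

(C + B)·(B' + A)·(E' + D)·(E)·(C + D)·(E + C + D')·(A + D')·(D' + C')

Yes

The clause (E) is unit, so E = 1.
The clause (D) is unit, so D = 1.
The clause (A) is unit, so A = 1.
The clause (C') is unit, so C = 0.
The clause (B) is unit, so B = 1.
Every clause now holds.
A satisfying assignment: A: 1,  B: 1,  C: 0,  D: 1,  E: 1.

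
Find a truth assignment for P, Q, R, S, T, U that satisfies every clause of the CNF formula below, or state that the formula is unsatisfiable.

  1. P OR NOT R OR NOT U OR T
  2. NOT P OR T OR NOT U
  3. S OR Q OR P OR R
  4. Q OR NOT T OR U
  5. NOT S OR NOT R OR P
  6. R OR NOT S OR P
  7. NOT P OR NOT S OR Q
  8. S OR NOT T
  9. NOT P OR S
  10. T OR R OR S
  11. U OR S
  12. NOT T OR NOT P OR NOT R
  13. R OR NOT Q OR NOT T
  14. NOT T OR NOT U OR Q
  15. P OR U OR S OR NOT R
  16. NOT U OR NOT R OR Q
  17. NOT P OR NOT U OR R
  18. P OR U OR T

Branch on S: set S = true.
Branch on R: set R = true.
Unit clause (P) forces P = true.
Unit clause (Q) forces Q = true.
Unit clause (NOT T) forces T = false.
Unit clause (NOT U) forces U = false.
All clauses are satisfied.

P: true,  Q: true,  R: true,  S: true,  T: false,  U: false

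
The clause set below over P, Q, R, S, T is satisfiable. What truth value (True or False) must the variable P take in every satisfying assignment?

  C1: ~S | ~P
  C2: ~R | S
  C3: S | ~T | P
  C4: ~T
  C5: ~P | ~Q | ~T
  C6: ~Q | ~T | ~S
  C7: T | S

False

Suppose P = 1.
Unit clause (~S) forces S = 0.
Unit clause (~R) forces R = 0.
Unit clause (~T) forces T = 0.
That conflicts with the unit clause (T).
So every satisfying assignment has P = False.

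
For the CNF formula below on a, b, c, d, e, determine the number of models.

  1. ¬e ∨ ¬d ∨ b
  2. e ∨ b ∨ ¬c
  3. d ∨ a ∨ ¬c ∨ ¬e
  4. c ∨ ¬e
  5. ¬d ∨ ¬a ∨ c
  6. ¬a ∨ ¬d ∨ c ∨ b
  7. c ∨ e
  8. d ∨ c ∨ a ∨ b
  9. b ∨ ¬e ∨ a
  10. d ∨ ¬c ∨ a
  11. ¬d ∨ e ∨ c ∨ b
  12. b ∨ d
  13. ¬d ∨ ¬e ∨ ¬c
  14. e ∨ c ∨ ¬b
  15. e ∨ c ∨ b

There are 2^5 = 32 truth assignments over (a, b, c, d, e).
Split on a. With a = True, the clauses containing a are satisfied and ¬a drops from the rest; 3 of the 2^4 = 16 assignments to the other variables satisfy what remains.
With a = False, by the same count on the reduced clause set, 1 assignment works.
Total: 3 + 1 = 4.

4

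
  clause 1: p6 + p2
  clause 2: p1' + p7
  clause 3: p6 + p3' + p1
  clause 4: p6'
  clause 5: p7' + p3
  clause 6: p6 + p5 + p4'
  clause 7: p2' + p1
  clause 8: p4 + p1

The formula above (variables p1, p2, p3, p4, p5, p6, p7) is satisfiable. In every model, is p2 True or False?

True

Suppose p2 = 0.
(p6) alone gives p6 = 1.
But (p6') is also a unit clause — contradiction.
So every satisfying assignment has p2 = True.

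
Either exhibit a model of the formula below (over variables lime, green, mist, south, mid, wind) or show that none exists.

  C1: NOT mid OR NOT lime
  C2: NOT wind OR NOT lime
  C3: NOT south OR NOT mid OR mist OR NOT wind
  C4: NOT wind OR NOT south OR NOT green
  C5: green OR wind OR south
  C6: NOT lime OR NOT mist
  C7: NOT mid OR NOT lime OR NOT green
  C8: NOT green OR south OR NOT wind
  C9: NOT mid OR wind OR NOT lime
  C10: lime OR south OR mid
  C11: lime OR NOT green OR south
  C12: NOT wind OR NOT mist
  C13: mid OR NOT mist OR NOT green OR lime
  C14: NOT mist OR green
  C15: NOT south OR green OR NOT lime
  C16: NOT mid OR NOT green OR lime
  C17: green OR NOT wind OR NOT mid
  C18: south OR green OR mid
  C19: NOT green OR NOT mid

Case mid = false:
Case wind = true:
The clause (NOT lime) is unit, so lime = false.
The clause (south) is unit, so south = true.
The clause (NOT green) is unit, so green = false.
The clause (NOT mist) is unit, so mist = false.
Every clause now holds.

lime ↦ false,  green ↦ false,  mist ↦ false,  south ↦ true,  mid ↦ false,  wind ↦ true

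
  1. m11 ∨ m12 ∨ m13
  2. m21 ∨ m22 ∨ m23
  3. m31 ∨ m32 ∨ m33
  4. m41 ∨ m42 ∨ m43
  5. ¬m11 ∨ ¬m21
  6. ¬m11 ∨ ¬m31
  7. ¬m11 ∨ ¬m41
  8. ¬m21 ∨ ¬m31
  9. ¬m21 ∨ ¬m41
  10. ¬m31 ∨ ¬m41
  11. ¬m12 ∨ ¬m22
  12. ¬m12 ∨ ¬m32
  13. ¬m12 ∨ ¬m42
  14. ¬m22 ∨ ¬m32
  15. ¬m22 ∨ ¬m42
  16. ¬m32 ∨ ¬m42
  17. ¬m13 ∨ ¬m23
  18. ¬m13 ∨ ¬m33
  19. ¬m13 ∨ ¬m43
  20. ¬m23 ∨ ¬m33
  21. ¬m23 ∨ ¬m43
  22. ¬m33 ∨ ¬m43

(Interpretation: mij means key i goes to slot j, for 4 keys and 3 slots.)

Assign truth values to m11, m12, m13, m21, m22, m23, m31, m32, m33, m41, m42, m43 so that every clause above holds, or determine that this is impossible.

Case m11 = False:
Case m12 = True:
From the singleton clause (¬m22), m22 = False.
From the singleton clause (¬m32), m32 = False.
From the singleton clause (¬m42), m42 = False.
Case m21 = True:
From the singleton clause (¬m31), m31 = False.
From the singleton clause (m33), m33 = True.
From the singleton clause (¬m41), m41 = False.
From the singleton clause (m43), m43 = True.
Now (¬m43) is unsatisfied and unit — conflict.
Undo m21 and try m21 = False.
From the singleton clause (m23), m23 = True.
From the singleton clause (¬m13), m13 = False.
From the singleton clause (¬m33), m33 = False.
From the singleton clause (m31), m31 = True.
From the singleton clause (¬m41), m41 = False.
From the singleton clause (m43), m43 = True.
Now (¬m43) is unsatisfied and unit — conflict.
Neither m21 = True nor m21 = False works.
Undo m12 and try m12 = False.
From the singleton clause (m13), m13 = True.
From the singleton clause (¬m23), m23 = False.
From the singleton clause (¬m33), m33 = False.
From the singleton clause (¬m43), m43 = False.
Case m21 = True:
From the singleton clause (¬m31), m31 = False.
From the singleton clause (m32), m32 = True.
From the singleton clause (¬m41), m41 = False.
From the singleton clause (m42), m42 = True.
Now (¬m42) is unsatisfied and unit — conflict.
Undo m21 and try m21 = False.
From the singleton clause (m22), m22 = True.
From the singleton clause (¬m32), m32 = False.
From the singleton clause (m31), m31 = True.
From the singleton clause (¬m41), m41 = False.
From the singleton clause (m42), m42 = True.
Now (¬m42) is unsatisfied and unit — conflict.
Neither m21 = True nor m21 = False works.
Neither m12 = True nor m12 = False works.
Undo m11 and try m11 = True.
From the singleton clause (¬m21), m21 = False.
From the singleton clause (¬m31), m31 = False.
From the singleton clause (¬m41), m41 = False.
Case m22 = True:
From the singleton clause (¬m12), m12 = False.
From the singleton clause (¬m32), m32 = False.
From the singleton clause (m33), m33 = True.
From the singleton clause (¬m42), m42 = False.
From the singleton clause (m43), m43 = True.
Now (¬m43) is unsatisfied and unit — conflict.
Undo m22 and try m22 = False.
From the singleton clause (m23), m23 = True.
From the singleton clause (¬m13), m13 = False.
From the singleton clause (¬m33), m33 = False.
From the singleton clause (m32), m32 = True.
From the singleton clause (¬m12), m12 = False.
From the singleton clause (¬m42), m42 = False.
From the singleton clause (m43), m43 = True.
Now (¬m43) is unsatisfied and unit — conflict.
Neither m22 = True nor m22 = False works.
Neither m11 = True nor m11 = False works.

UNSATISFIABLE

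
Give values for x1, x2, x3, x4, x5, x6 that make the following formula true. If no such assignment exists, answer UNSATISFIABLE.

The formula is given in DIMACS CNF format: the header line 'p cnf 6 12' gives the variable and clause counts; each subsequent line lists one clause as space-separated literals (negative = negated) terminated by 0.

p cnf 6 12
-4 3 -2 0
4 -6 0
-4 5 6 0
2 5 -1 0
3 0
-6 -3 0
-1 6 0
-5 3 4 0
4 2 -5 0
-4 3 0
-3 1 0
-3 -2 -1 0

UNSATISFIABLE

Unit clause (x3) forces x3 = True.
Unit clause (¬x6) forces x6 = False.
Unit clause (¬x1) forces x1 = False.
But (x1) is also a unit clause — contradiction.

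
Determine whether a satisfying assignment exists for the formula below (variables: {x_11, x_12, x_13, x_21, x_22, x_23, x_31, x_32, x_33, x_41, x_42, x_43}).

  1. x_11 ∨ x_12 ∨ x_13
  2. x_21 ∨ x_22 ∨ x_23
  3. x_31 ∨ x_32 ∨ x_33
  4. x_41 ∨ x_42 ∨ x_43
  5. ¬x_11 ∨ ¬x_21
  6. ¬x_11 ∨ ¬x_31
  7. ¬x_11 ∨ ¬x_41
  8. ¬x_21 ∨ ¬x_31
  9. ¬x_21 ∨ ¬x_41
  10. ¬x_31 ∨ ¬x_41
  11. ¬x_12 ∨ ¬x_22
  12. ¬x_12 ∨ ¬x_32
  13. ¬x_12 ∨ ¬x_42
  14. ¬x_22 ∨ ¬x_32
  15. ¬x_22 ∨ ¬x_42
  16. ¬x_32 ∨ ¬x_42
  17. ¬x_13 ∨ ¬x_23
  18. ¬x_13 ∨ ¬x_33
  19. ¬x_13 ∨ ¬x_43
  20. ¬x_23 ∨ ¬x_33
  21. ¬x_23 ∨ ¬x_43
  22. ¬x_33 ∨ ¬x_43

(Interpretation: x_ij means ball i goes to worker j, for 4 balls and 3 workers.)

No, unsatisfiable

Try x_11 = False.
Try x_12 = True.
From the singleton clause (¬x_22), x_22 = False.
From the singleton clause (¬x_32), x_32 = False.
From the singleton clause (¬x_42), x_42 = False.
Try x_21 = True.
From the singleton clause (¬x_31), x_31 = False.
From the singleton clause (x_33), x_33 = True.
From the singleton clause (¬x_41), x_41 = False.
From the singleton clause (x_43), x_43 = True.
That conflicts with the unit clause (¬x_43).
That branch fails; take x_21 = False instead.
From the singleton clause (x_23), x_23 = True.
From the singleton clause (¬x_13), x_13 = False.
From the singleton clause (¬x_33), x_33 = False.
From the singleton clause (x_31), x_31 = True.
From the singleton clause (¬x_41), x_41 = False.
From the singleton clause (x_43), x_43 = True.
That conflicts with the unit clause (¬x_43).
Neither x_21 = True nor x_21 = False works.
That branch fails; take x_12 = False instead.
From the singleton clause (x_13), x_13 = True.
From the singleton clause (¬x_23), x_23 = False.
From the singleton clause (¬x_33), x_33 = False.
From the singleton clause (¬x_43), x_43 = False.
Try x_21 = True.
From the singleton clause (¬x_31), x_31 = False.
From the singleton clause (x_32), x_32 = True.
From the singleton clause (¬x_41), x_41 = False.
From the singleton clause (x_42), x_42 = True.
That conflicts with the unit clause (¬x_42).
That branch fails; take x_21 = False instead.
From the singleton clause (x_22), x_22 = True.
From the singleton clause (¬x_32), x_32 = False.
From the singleton clause (x_31), x_31 = True.
From the singleton clause (¬x_41), x_41 = False.
From the singleton clause (x_42), x_42 = True.
That conflicts with the unit clause (¬x_42).
Neither x_21 = True nor x_21 = False works.
Neither x_12 = True nor x_12 = False works.
That branch fails; take x_11 = True instead.
From the singleton clause (¬x_21), x_21 = False.
From the singleton clause (¬x_31), x_31 = False.
From the singleton clause (¬x_41), x_41 = False.
Try x_22 = True.
From the singleton clause (¬x_12), x_12 = False.
From the singleton clause (¬x_32), x_32 = False.
From the singleton clause (x_33), x_33 = True.
From the singleton clause (¬x_42), x_42 = False.
From the singleton clause (x_43), x_43 = True.
That conflicts with the unit clause (¬x_43).
That branch fails; take x_22 = False instead.
From the singleton clause (x_23), x_23 = True.
From the singleton clause (¬x_13), x_13 = False.
From the singleton clause (¬x_33), x_33 = False.
From the singleton clause (x_32), x_32 = True.
From the singleton clause (¬x_12), x_12 = False.
From the singleton clause (¬x_42), x_42 = False.
From the singleton clause (x_43), x_43 = True.
That conflicts with the unit clause (¬x_43).
Neither x_22 = True nor x_22 = False works.
Neither x_11 = True nor x_11 = False works.
No assignment satisfies every clause.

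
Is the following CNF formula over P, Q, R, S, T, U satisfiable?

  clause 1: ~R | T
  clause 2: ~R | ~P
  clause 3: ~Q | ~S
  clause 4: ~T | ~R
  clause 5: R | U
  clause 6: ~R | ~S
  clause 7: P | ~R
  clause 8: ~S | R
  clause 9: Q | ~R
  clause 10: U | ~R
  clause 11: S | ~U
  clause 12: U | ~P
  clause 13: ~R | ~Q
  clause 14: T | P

Case R = 0:
From the singleton clause (U), U = 1.
From the singleton clause (~S), S = 0.
That conflicts with the unit clause (S).
Backtrack on R: now try R = 1.
From the singleton clause (T), T = 1.
That conflicts with the unit clause (~T).
Both values of R lead to a conflict.
No assignment satisfies every clause.

No, unsatisfiable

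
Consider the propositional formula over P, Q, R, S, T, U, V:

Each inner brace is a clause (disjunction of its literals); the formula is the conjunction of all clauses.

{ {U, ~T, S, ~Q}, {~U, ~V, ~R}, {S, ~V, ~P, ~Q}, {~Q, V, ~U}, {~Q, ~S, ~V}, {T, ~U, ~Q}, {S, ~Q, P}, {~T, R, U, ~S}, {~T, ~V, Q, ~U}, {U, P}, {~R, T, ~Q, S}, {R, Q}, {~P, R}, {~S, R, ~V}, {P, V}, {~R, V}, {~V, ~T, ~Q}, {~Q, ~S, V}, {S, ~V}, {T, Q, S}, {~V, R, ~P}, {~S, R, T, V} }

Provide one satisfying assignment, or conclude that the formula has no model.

Try U = 0.
(P) alone gives P = 1.
(R) alone gives R = 1.
(V) alone gives V = 1.
(S) alone gives S = 1.
(~Q) alone gives Q = 0.
No clause remains; T is free.

P: 1, Q: 0, R: 1, S: 1, T: 1, U: 0, V: 1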